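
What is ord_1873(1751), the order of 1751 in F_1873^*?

The order of 1751 must divide p − 1 = 1872 = 2^4 · 3^2 · 13.
Divisors: 1, 2, 3, 4, 6, 8, 9, 12, 13, 16, 18, 24, 26, 36, 39, 48, 52, 72, 78, 104, 117, 144, 156, 208, 234, 312, 468, 624, 936, 1872.
Check each in increasing order: 1751^1 ≡ 1751;  1751^2 ≡ 1773;  1751^3 ≡ 962;  1751^4 ≡ 635;  1751^6 ≡ 182;  1751^8 ≡ 530;  1751^9 ≡ 895;  1751^12 ≡ 1283;  1751^13 ≡ 806;  1751^16 ≡ 1823;  1751^18 ≡ 1254;  1751^24 ≡ 1595;  1751^26 ≡ 1578;  1751^36 ≡ 1069;  1751^39 ≡ 101;  1751^48 ≡ 491;  1751^52 ≡ 867;  1751^72 ≡ 231;  1751^78 ≡ 836;  1751^104 ≡ 616;  1751^117 ≡ 151;  1751^144 ≡ 917;  1751^156 ≡ 267;  1751^208 ≡ 1110;  1751^234 ≡ 325;  1751^312 ≡ 115;  1751^468 ≡ 737;  1751^624 ≡ 114;  1751^936 ≡ 1872;  1751^1872 ≡ 1.
Smallest exponent giving 1 is 1872.

1872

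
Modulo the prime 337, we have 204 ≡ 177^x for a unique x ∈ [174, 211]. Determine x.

Compute 177^174 mod 337 = 43, then multiply by 177 repeatedly:
  177^174=43  177^175=197  177^176=158  177^177=332  177^178=126
  177^179=60  177^180=173  177^181=291  177^182=283  177^183=215
  177^184=311  177^185=116  177^186=312  177^187=293  177^188=300
  177^189=191  177^190=107  177^191=67  177^192=64  177^193=207
  177^194=243  177^195=212  177^196=117  177^197=152  177^198=281
  177^199=198  177^200=335  177^201=320  177^202=24  177^203=204
Found 204 at exponent 203.

203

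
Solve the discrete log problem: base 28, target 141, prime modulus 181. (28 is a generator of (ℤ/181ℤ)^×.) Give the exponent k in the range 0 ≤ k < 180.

57

Baby-step giant-step with m = ceil(sqrt(180)) = 14.
Baby table (28^j mod 181 for j=0..13):
  0:1  1:28  2:60  3:51  4:161  5:164  6:67  7:66
  8:38  9:159  10:108  11:128  12:145  13:78
Giant step factor: 28^(-14) ≡ 166 (mod 181).
Scan 141·166^i mod 181 for i = 0, 1, …:
  i=0: 141   i=1: 57   i=2: 50   i=3: 155
  i=4: 28
Match at i=4, j=1: k = 4·14 + 1 = 57.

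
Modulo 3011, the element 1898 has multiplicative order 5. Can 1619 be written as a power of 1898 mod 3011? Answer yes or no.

no

⟨1898⟩ has order 5; its elements mod 3011 are {1, 817, 1248, 1898, 2058}.
1619 is not in this set.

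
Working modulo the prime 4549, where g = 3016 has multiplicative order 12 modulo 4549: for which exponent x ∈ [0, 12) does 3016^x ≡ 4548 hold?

6

Successive powers of 3016 modulo 4549:
  3016^0=1  3016^1=3016  3016^2=2805  3016^3=3289  3016^4=2804  3016^5=273
  3016^6=4548
So 3016^6 ≡ 4548 (mod 4549), giving x = 6.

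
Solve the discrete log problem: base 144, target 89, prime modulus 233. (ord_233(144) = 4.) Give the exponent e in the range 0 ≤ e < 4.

Successive powers of 144 modulo 233:
  144^0=1  144^1=144  144^2=232  144^3=89
So 144^3 ≡ 89 (mod 233), giving e = 3.

3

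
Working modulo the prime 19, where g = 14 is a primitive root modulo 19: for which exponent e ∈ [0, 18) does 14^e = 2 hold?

Successive powers of 14 modulo 19:
  14^0=1  14^1=14  14^2=6  14^3=8  14^4=17  14^5=10
  14^6=7  14^7=3  14^8=4  14^9=18  14^10=5  14^11=13
  14^12=11  14^13=2
So 14^13 ≡ 2 (mod 19), giving e = 13.

13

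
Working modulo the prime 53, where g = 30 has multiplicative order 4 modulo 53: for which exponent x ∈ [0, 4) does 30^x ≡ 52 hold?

2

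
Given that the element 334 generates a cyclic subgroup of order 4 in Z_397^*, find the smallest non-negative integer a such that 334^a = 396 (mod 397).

2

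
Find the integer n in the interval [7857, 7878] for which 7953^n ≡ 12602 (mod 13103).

Compute 7953^7857 mod 13103 = 9785, then multiply by 7953 repeatedly:
  7953^7857=9785  7953^7858=1388  7953^7859=6038  7953^7860=10822  7953^7861=6862
  7953^7862=12594  7953^7863=750  7953^7864=2885  7953^7865=1052  7953^7866=6842
  7953^7867=10770  7953^7868=12602
Found 12602 at exponent 7868.

7868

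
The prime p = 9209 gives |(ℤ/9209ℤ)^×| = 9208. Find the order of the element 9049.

The order of 9049 must divide p − 1 = 9208 = 2^3 · 1151.
Divisors: 1, 2, 4, 8, 1151, 2302, 4604, 9208.
Check each in increasing order: 9049^1 ≡ 9049;  9049^2 ≡ 7182;  9049^4 ≡ 1515;  9049^8 ≡ 2184;  9049^1151 ≡ 1.
Smallest exponent giving 1 is 1151.

1151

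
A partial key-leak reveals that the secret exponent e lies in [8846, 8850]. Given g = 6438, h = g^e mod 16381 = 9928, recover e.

8849

Compute 6438^8846 mod 16381 = 8949, then multiply by 6438 repeatedly:
  6438^8846=8949  6438^8847=1685  6438^8848=3808  6438^8849=9928
Found 9928 at exponent 8849.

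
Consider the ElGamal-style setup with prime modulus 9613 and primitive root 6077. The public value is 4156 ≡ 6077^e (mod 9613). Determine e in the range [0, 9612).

Baby-step giant-step with m = ceil(sqrt(9612)) = 99.
Baby table (6077^j mod 9613 for j=0..98):
  0:1  1:6077  2:6396  3:3133  4:5501  5:5176  6:816  7:8137
  8:8890  9:9083  10:9158  11:3509  12:2559  13:6822  14:6038  15:105
  16:3627  17:8283  18:2123  19:825  20:5152  21:8776  22:8441  23:989
  24:2028  25:290  26:3151  27:9144  28:4948  29:9145  30:1412  31:5928
  32:4545  33:1816  34:108  35:2632  36:8245  37:1909  38:7715  39:1454
  40:1611  41:4013  42:8433  43:438  44:8538  45:4065  46:7208  47:6188
  48:8033  49:1727  50:7196  51:555  52:8185  53:2583  54:8475  55:5734
  56:8006  57:1069  58:7538  59:2481  60:3853  61:7026  62:5669  63:7134
  64:8301  65:5766  66:597  67:3868  68:2051  69:5479  70:6064  71:4299
  72:6502  73:3224  74:954  75:819  76:7142  77:8852  78:8869  79:6435
  80:9424  81:5007  82:2394  83:3869  84:8128  85:2262  86:9197  87:187
  88:2065  89:4040  90:9091  91:96  92:6612  93:8397  94:2765  95:8994
  96:6633  97:1432  98:2499
Giant step factor: 6077^(-99) ≡ 5390 (mod 9613).
Scan 4156·5390^i mod 9613 for i = 0, 1, …:
  i=0: 4156   i=1: 2550   i=2: 7523   i=3: 1336
  i=4: 903   i=5: 2992   i=6: 5879   i=7: 3362
  i=8: 675   i=9: 4536     …   i=72: 9216
  i=73: 3869
Match at i=73, j=83: e = 73·99 + 83 = 7310.

7310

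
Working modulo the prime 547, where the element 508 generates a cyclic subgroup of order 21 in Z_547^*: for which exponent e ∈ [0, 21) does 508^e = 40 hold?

14

Successive powers of 508 modulo 547:
  508^0=1  508^1=508  508^2=427  508^3=304  508^4=178  508^5=169
  508^6=520  508^7=506  508^8=505  508^9=544  508^10=117  508^11=360
  508^12=182  508^13=13  508^14=40
So 508^14 ≡ 40 (mod 547), giving e = 14.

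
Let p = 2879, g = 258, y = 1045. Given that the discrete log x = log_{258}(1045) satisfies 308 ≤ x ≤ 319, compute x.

316

Compute 258^308 mod 2879 = 1056, then multiply by 258 repeatedly:
  258^308=1056  258^309=1822  258^310=799  258^311=1733  258^312=869
  258^313=2519  258^314=2127  258^315=1756  258^316=1045
Found 1045 at exponent 316.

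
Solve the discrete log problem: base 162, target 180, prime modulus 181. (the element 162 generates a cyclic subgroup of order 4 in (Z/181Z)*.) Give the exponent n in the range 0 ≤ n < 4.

Successive powers of 162 modulo 181:
  162^0=1  162^1=162  162^2=180
So 162^2 ≡ 180 (mod 181), giving n = 2.

2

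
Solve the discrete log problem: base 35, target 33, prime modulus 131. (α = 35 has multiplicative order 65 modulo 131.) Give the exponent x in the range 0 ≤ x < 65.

54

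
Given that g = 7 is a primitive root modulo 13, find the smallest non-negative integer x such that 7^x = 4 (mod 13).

Successive powers of 7 modulo 13:
  7^0=1  7^1=7  7^2=10  7^3=5  7^4=9  7^5=11
  7^6=12  7^7=6  7^8=3  7^9=8  7^10=4
So 7^10 ≡ 4 (mod 13), giving x = 10.

10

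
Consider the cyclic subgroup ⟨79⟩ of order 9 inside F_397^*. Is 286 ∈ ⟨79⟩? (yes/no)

yes

⟨79⟩ has order 9; its elements mod 397 are {1, 14, 34, 79, 196, 286, 304, 312, 362}.
286 is in this set.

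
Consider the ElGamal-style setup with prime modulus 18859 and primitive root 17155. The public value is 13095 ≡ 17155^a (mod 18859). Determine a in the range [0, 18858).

Baby-step giant-step with m = ceil(sqrt(18858)) = 138.
Baby table (17155^j mod 18859 for j=0..137):
  0:1  1:17155  2:18189  3:10140  4:15143  5:14299  6:332  7:42
  8:3868  9:9578  10:10982  11:13659  12:15929  13:13944  14:1764  15:11584
  16:6237  17:8628  18:7908  19:8953  20:1019  21:17511  22:15053  23:16787
  24:4055  25:11533  26:17705  27:5080  28:18820  29:9879  30:7271  31:579
  32:12911  33:8109  34:5911  35:17221  36:20  37:3638  38:5459  39:14210
  40:1116  41:3095  42:6640  43:840  44:1924  45:2970  46:12191  47:9154
  48:16836  49:14854  50:16421  51:5372  52:11586  53:2829  54:7288  55:9329
  56:1521  57:10758  58:18175  59:15137  60:5664  61:4352  62:14638  63:7305
  64:18079  65:8990  66:13407  67:11580  68:13053  69:11308  70:5066  71:4958
  72:400  73:16183  74:14885  75:1315  76:3461  77:5323  78:787  79:16800
  80:762  81:2823  82:17512  83:13349  84:16117  85:14195  86:7817  87:13145
  88:5412  89:3  90:13747  91:16849  92:11561  93:7711  94:5179  95:996
  96:126  97:11604  98:9875  99:14087  100:3259  101:10069  102:4114  103:5292
  104:15893  105:18711  106:7025  107:4865  108:8000  109:3057  110:14815  111:7441
  112:12643  113:12165  114:15740  115:15397  116:15240  117:18742  118:10778  119:2954
  120:1737  121:1015  122:5468  123:17733  124:13945  125:60  126:10914  127:16377
  128:4912  129:3348  130:9285  131:1061  132:2520  133:5772  134:8910  135:17714
  136:8603  137:12790
Giant step factor: 17155^(-138) ≡ 124 (mod 18859).
Scan 13095·124^i mod 18859 for i = 0, 1, …:
  i=0: 13095   i=1: 1906   i=2: 10036   i=3: 18629
  i=4: 9198   i=5: 9012   i=6: 4807   i=7: 11439
  i=8: 4011   i=9: 7030   i=10: 4206   i=11: 12351
  i=12: 3945   i=13: 17705
Match at i=13, j=26: a = 13·138 + 26 = 1820.

1820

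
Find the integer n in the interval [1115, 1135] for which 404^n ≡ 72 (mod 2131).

Compute 404^1115 mod 2131 = 1664, then multiply by 404 repeatedly:
  404^1115=1664  404^1116=991  404^1117=1867  404^1118=2025  404^1119=1927
  404^1120=693  404^1121=811  404^1122=1601  404^1123=1111  404^1124=1334
  404^1125=1924  404^1126=1612  404^1127=1293  404^1128=277  404^1129=1096
  404^1130=1667  404^1131=72
Found 72 at exponent 1131.

1131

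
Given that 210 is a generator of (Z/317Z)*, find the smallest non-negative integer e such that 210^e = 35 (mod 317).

263

Baby-step giant-step with m = ceil(sqrt(316)) = 18.
Baby table (210^j mod 317 for j=0..17):
  0:1  1:210  2:37  3:162  4:101  5:288  6:250  7:195
  8:57  9:241  10:207  11:41  12:51  13:249  14:302  15:20
  16:79  17:106
Giant step factor: 210^(-18) ≡ 77 (mod 317).
Scan 35·77^i mod 317 for i = 0, 1, …:
  i=0: 35   i=1: 159   i=2: 197   i=3: 270
  i=4: 185   i=5: 297   i=6: 45   i=7: 295
  i=8: 208   i=9: 166     …   i=13: 17
  i=14: 41
Match at i=14, j=11: e = 14·18 + 11 = 263.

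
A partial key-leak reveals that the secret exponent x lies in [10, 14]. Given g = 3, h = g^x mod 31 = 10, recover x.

14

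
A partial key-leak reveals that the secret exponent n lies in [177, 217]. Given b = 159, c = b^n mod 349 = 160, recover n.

Compute 159^177 mod 349 = 103, then multiply by 159 repeatedly:
  159^177=103  159^178=323  159^179=54  159^180=210  159^181=235
  159^182=22  159^183=8  159^184=225  159^185=177  159^186=223
  159^187=208  159^188=266  159^189=65  159^190=214  159^191=173
  159^192=285  159^193=294  159^194=329  159^195=310  159^196=81
  159^197=315  159^198=178  159^199=33  159^200=12  159^201=163
  159^202=91  159^203=160
Found 160 at exponent 203.

203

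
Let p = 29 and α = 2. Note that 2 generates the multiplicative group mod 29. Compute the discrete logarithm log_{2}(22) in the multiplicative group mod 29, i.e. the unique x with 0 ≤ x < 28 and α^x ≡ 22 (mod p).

26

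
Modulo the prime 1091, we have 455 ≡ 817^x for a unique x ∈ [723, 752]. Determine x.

746

Compute 817^723 mod 1091 = 350, then multiply by 817 repeatedly:
  817^723=350  817^724=108  817^725=956  817^726=987  817^727=130
  817^728=383  817^729=885  817^730=803  817^731=360  817^732=641
  817^733=17  817^734=797  817^735=913  817^736=768  817^737=131
  817^738=109  817^739=682  817^740=784  817^741=111  817^742=134
  817^743=378  817^744=73  817^745=727  817^746=455
Found 455 at exponent 746.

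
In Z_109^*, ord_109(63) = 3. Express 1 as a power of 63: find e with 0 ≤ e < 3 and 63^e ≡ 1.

Successive powers of 63 modulo 109:
  63^0=1
So 63^0 ≡ 1 (mod 109), giving e = 0.

0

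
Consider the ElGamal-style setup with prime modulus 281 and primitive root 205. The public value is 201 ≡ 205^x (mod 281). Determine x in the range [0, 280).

118

Baby-step giant-step with m = ceil(sqrt(280)) = 17.
Baby table (205^j mod 281 for j=0..16):
  0:1  1:205  2:156  3:227  4:170  5:6  6:106  7:93
  8:238  9:177  10:36  11:74  12:277  13:23  14:219  15:216
  16:163
Giant step factor: 205^(-17) ≡ 199 (mod 281).
Scan 201·199^i mod 281 for i = 0, 1, …:
  i=0: 201   i=1: 97   i=2: 195   i=3: 27
  i=4: 34   i=5: 22   i=6: 163
Match at i=6, j=16: x = 6·17 + 16 = 118.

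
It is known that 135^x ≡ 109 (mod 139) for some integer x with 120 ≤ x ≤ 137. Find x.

133

Compute 135^120 mod 139 = 57, then multiply by 135 repeatedly:
  135^120=57  135^121=50  135^122=78  135^123=105  135^124=136
  135^125=12  135^126=91  135^127=53  135^128=66  135^129=14
  135^130=83  135^131=85  135^132=77  135^133=109
Found 109 at exponent 133.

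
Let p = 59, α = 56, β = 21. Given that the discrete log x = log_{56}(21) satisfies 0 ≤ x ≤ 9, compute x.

Compute 56^0 mod 59 = 1, then multiply by 56 repeatedly:
  56^0=1  56^1=56  56^2=9  56^3=32  56^4=22
  56^5=52  56^6=21
Found 21 at exponent 6.

6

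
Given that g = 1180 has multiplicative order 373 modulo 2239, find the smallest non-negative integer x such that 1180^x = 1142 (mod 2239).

80

Baby-step giant-step with m = ceil(sqrt(373)) = 20.
Baby table (1180^j mod 2239 for j=0..19):
  0:1  1:1180  2:1981  3:64  4:1633  5:1400  6:1857  7:1518
  8:40  9:181  10:875  11:321  12:389  13:25  14:393  15:267
  16:1600  17:523  18:1415  19:1645
Giant step factor: 1180^(-20) ≡ 852 (mod 2239).
Scan 1142·852^i mod 2239 for i = 0, 1, …:
  i=0: 1142   i=1: 1258   i=2: 1574   i=3: 2126
  i=4: 1
Match at i=4, j=0: x = 4·20 + 0 = 80.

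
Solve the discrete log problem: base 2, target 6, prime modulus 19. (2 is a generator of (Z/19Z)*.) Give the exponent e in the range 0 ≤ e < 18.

14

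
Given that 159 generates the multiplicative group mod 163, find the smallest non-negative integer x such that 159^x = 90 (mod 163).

28

Baby-step giant-step with m = ceil(sqrt(162)) = 13.
Baby table (159^j mod 163 for j=0..12):
  0:1  1:159  2:16  3:99  4:93  5:117  6:21  7:79
  8:10  9:123  10:160  11:12  12:115
Giant step factor: 159^(-13) ≡ 45 (mod 163).
Scan 90·45^i mod 163 for i = 0, 1, …:
  i=0: 90   i=1: 138   i=2: 16
Match at i=2, j=2: x = 2·13 + 2 = 28.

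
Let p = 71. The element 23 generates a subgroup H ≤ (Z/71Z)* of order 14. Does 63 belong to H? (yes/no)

no

63 ∈ ⟨23⟩ iff 63^14 ≡ 1 (mod 71), since |⟨23⟩| = 14.
63^14 mod 71 = 57.
Since 57 ≠ 1, 63 does not lie in the subgroup.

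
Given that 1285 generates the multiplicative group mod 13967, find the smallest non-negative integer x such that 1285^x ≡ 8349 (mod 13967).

Baby-step giant-step with m = ceil(sqrt(13966)) = 119.
Baby table (1285^j mod 13967 for j=0..118):
  0:1  1:1285  2:3119  3:13353  4:7129  5:12380  6:13854  7:8432
  8:10695  9:13514  10:4509  11:11727  12:12769  13:10907  14:6594  15:9288
  16:7262  17:1714  18:9671  19:10572  20:9096  21:11948  22:3447  23:1856
  24:10570  25:6526  26:5710  27:4675  28:1565  29:13744  30:6752  31:2813
  32:11219  33:2471  34:4726  35:11232  36:5209  37:3372  38:3250  39:117
  40:10675  41:1781  42:11964  43:10040  44:9859  45:746  46:8854  47:8252
  48:2867  49:10774  50:3293  51:13471  52:5122  53:3313  54:11237  55:11634
  56:5000  57:180  58:7828  59:2740  60:1216  61:12223  62:7647  63:7594
  64:9324  65:11621  66:2262  67:1534  68:1843  69:7832  70:7880  71:13692
  72:9767  73:8229  74:1246  75:8872  76:3448  77:3141  78:13689  79:5912
  80:12839  81:3088  82:1452  83:8209  84:3480  85:2360  86:1761  87:231
  88:3528  89:8172  90:11803  91:12660  92:10512  93:1831  94:6379  95:12353
  96:7093  97:8021  98:13306  99:2602  100:5457  101:811  102:8577  103:1482
  104:4858  105:13248  106:11874  107:6126  108:8489  109:138  110:9726  111:11412
  112:13037  113:6112  114:4466  115:12340  116:4355  117:9375  118:7321
Giant step factor: 1285^(-119) ≡ 5288 (mod 13967).
Scan 8349·5288^i mod 13967 for i = 0, 1, …:
  i=0: 8349   i=1: 13792   i=2: 10389   i=3: 4821
  i=4: 3673   i=5: 8694   i=6: 8475   i=7: 9664
  i=8: 11946   i=9: 11674     …   i=77: 10376
  i=78: 5912
Match at i=78, j=79: x = 78·119 + 79 = 9361.

9361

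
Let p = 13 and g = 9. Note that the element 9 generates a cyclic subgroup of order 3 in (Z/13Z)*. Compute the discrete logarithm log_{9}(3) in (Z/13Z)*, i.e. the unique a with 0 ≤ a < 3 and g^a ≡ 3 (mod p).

2

Successive powers of 9 modulo 13:
  9^0=1  9^1=9  9^2=3
So 9^2 ≡ 3 (mod 13), giving a = 2.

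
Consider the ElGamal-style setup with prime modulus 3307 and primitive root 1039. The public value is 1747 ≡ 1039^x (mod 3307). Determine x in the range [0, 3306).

809

Baby-step giant-step with m = ceil(sqrt(3306)) = 58.
Baby table (1039^j mod 3307 for j=0..57):
  0:1  1:1039  2:1439  3:357  4:539  5:1138  6:1783  7:617
  8:2812  9:1587  10:2007  11:1863  12:1062  13:2187  14:384  15:2136
  16:307  17:1501  18:1942  19:468  20:123  21:2131  22:1726  23:920
  24:157  25:1080  26:1047  27:3137  28:1948  29:88  30:2143  31:966
  32:1653  33:1134  34:934  35:1475  36:1384  37:2738  38:762  39:1345
  40:1901  41:860  42:650  43:722  44:2776  45:560  46:3115  47:2239
  48:1500  49:903  50:2336  51:3073  52:1592  53:588  54:2444  55:2847
  56:1575  57:2767
Giant step factor: 1039^(-58) ≡ 518 (mod 3307).
Scan 1747·518^i mod 3307 for i = 0, 1, …:
  i=0: 1747   i=1: 2135   i=2: 1392   i=3: 130
  i=4: 1200   i=5: 3191   i=6: 2745   i=7: 3207
  i=8: 1112   i=9: 598   i=10: 2213   i=11: 2112
  i=12: 2706   i=13: 2847
Match at i=13, j=55: x = 13·58 + 55 = 809.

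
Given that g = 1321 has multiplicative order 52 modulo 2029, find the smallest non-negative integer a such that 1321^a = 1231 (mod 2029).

33

Baby-step giant-step with m = ceil(sqrt(52)) = 8.
Baby table (1321^j mod 2029 for j=0..7):
  0:1  1:1321  2:101  3:1536  4:56  5:932  6:1598  7:798
Giant step factor: 1321^(-8) ≡ 680 (mod 2029).
Scan 1231·680^i mod 2029 for i = 0, 1, …:
  i=0: 1231   i=1: 1132   i=2: 769   i=3: 1467
  i=4: 1321
Match at i=4, j=1: a = 4·8 + 1 = 33.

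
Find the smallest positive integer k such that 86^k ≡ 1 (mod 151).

25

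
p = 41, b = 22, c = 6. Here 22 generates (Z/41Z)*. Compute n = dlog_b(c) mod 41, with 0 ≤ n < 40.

29

Successive powers of 22 modulo 41:
  22^0=1  22^1=22  22^2=33  22^3=29  22^4=23  22^5=14
  22^6=21  22^7=11  22^8=37  22^9=35  22^10=32  22^11=7
  22^12=31  22^13=26  22^14=39  22^15=38  22^16=16  22^17=24
  22^18=36  22^19=13  22^20=40  22^21=19  22^22=8  22^23=12
  22^24=18  22^25=27  22^26=20  22^27=30  22^28=4  22^29=6
So 22^29 ≡ 6 (mod 41), giving n = 29.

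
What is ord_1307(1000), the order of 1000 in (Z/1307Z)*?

653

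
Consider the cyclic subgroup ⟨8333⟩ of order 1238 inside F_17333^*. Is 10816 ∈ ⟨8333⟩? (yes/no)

yes

10816 ∈ ⟨8333⟩ iff 10816^1238 ≡ 1 (mod 17333), since |⟨8333⟩| = 1238.
10816^1238 mod 17333 = 1.
Since 1 = 1, 10816 lies in the subgroup.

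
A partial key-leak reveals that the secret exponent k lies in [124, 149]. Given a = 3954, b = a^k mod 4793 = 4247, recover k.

148

Compute 3954^124 mod 4793 = 3600, then multiply by 3954 repeatedly:
  3954^124=3600  3954^125=3983  3954^126=3777  3954^127=4063  3954^128=3759
  3954^129=4786  3954^130=1080  3954^131=4550  3954^132=2571  3954^133=4574
  3954^134=1607  3954^135=3353  3954^136=324  3954^137=1365  3954^138=292
  3954^139=4248  3954^140=1920  3954^141=4361  3954^142=2973  3954^143=2806
  3954^144=3922  3954^145=2233  3954^146=576  3954^147=829  3954^148=4247
Found 4247 at exponent 148.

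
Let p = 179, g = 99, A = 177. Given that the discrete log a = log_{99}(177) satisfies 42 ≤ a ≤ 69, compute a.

42

Compute 99^42 mod 179 = 177, then multiply by 99 repeatedly:
  99^42=177
Found 177 at exponent 42.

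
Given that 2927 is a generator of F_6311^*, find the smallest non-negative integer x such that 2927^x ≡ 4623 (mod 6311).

Baby-step giant-step with m = ceil(sqrt(6310)) = 80.
Baby table (2927^j mod 6311 for j=0..79):
  0:1  1:2927  2:3302  3:2813  4:4107  5:5045  6:5286  7:3861
  8:4457  9:802  10:6073  11:3895  12:2999  13:5783  14:739  15:4691
  16:4132  17:2488  18:5793  19:4765  20:6156  21:707  22:5692  23:5755
  24:826  25:589  26:1100  27:1090  28:3375  29:1910  30:5335  31:2131
  32:2169  33:6108  34:5364  35:4971  36:3262  37:5642  38:4558  39:6123
  40:5092  41:4013  42:1280  43:4137  44:4501  45:3370  46:6208  47:1447
  48:688  49:567  50:6127  51:4178  52:4599  53:6221  54:1632  55:5748
  56:5581  57:2719  58:342  59:3896  60:5926  61:2774  62:3552  63:2487
  64:2866  65:1463  66:3343  67:2911  68:647  69:469  70:3276  71:2443
  72:298  73:1328  74:5791  75:5222  76:5863  77:1392  78:3789  79:1976
Giant step factor: 2927^(-80) ≡ 5532 (mod 6311).
Scan 4623·5532^i mod 6311 for i = 0, 1, …:
  i=0: 4623   i=1: 2264   i=2: 3424   i=3: 2257
  i=4: 2566   i=5: 1673   i=6: 3110   i=7: 734
  i=8: 2515   i=9: 3536     …   i=16: 2590
  i=17: 1910
Match at i=17, j=29: x = 17·80 + 29 = 1389.

1389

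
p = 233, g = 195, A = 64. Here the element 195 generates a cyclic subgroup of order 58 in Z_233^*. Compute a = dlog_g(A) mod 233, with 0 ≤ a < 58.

Baby-step giant-step with m = ceil(sqrt(58)) = 8.
Baby table (195^j mod 233 for j=0..7):
  0:1  1:195  2:46  3:116  4:19  5:210  6:175  7:107
Giant step factor: 195^(-8) ≡ 71 (mod 233).
Scan 64·71^i mod 233 for i = 0, 1, …:
  i=0: 64   i=1: 117   i=2: 152   i=3: 74
  i=4: 128   i=5: 1
Match at i=5, j=0: a = 5·8 + 0 = 40.

40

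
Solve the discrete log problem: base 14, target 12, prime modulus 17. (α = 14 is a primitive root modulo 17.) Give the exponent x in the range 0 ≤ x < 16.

5

Successive powers of 14 modulo 17:
  14^0=1  14^1=14  14^2=9  14^3=7  14^4=13  14^5=12
So 14^5 ≡ 12 (mod 17), giving x = 5.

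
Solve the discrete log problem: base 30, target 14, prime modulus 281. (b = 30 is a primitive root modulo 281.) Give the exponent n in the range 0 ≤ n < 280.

6

Successive powers of 30 modulo 281:
  30^0=1  30^1=30  30^2=57  30^3=24  30^4=158  30^5=244
  30^6=14
So 30^6 ≡ 14 (mod 281), giving n = 6.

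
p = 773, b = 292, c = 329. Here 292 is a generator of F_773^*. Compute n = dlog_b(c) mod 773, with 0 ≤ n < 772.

Baby-step giant-step with m = ceil(sqrt(772)) = 28.
Baby table (292^j mod 773 for j=0..27):
  0:1  1:292  2:234  3:304  4:646  5:20  6:429  7:42
  8:669  9:552  10:400  11:77  12:67  13:239  14:218  15:270
  16:767  17:567  18:142  19:495  20:762  21:653  22:518  23:521
  24:624  25:553  26:692  27:311
Giant step factor: 292^(-28) ≡ 748 (mod 773).
Scan 329·748^i mod 773 for i = 0, 1, …:
  i=0: 329   i=1: 278   i=2: 7   i=3: 598
  i=4: 510   i=5: 391   i=6: 274   i=7: 107
  i=8: 417   i=9: 397     …   i=14: 547
  i=15: 239
Match at i=15, j=13: n = 15·28 + 13 = 433.

433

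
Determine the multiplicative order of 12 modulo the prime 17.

The order of 12 must divide p − 1 = 16 = 2^4.
Divisors: 1, 2, 4, 8, 16.
Check each in increasing order: 12^1 ≡ 12;  12^2 ≡ 8;  12^4 ≡ 13;  12^8 ≡ 16;  12^16 ≡ 1.
Smallest exponent giving 1 is 16.

16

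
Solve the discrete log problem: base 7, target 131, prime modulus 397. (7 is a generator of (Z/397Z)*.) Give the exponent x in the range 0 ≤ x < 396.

158

Baby-step giant-step with m = ceil(sqrt(396)) = 20.
Baby table (7^j mod 397 for j=0..19):
  0:1  1:7  2:49  3:343  4:19  5:133  6:137  7:165
  8:361  9:145  10:221  11:356  12:110  13:373  14:229  15:15
  16:105  17:338  18:381  19:285
Giant step factor: 7^(-20) ≡ 278 (mod 397).
Scan 131·278^i mod 397 for i = 0, 1, …:
  i=0: 131   i=1: 291   i=2: 307   i=3: 388
  i=4: 277   i=5: 385   i=6: 237   i=7: 381
Match at i=7, j=18: x = 7·20 + 18 = 158.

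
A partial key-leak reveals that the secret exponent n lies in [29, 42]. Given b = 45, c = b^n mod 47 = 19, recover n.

37

Compute 45^29 mod 47 = 30, then multiply by 45 repeatedly:
  45^29=30  45^30=34  45^31=26  45^32=42  45^33=10
  45^34=27  45^35=40  45^36=14  45^37=19
Found 19 at exponent 37.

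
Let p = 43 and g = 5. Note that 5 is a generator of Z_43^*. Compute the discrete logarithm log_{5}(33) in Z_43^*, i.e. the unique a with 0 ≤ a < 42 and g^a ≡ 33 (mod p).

13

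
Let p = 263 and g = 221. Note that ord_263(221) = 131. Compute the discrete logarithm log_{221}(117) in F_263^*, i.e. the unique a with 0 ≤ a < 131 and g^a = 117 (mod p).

Baby-step giant-step with m = ceil(sqrt(131)) = 12.
Baby table (221^j mod 263 for j=0..11):
  0:1  1:221  2:186  3:78  4:143  5:43  6:35  7:108
  8:198  9:100  10:8  11:190
Giant step factor: 221^(-12) ≡ 225 (mod 263).
Scan 117·225^i mod 263 for i = 0, 1, …:
  i=0: 117   i=1: 25   i=2: 102   i=3: 69
  i=4: 8
Match at i=4, j=10: a = 4·12 + 10 = 58.

58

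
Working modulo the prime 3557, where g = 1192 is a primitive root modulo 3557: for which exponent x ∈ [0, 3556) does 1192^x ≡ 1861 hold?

Baby-step giant-step with m = ceil(sqrt(3556)) = 60.
Baby table (1192^j mod 3557 for j=0..59):
  0:1  1:1192  2:1621  3:781  4:2575  5:3266  6:1714  7:1370
  8:377  9:1202  10:2870  11:2763  12:3271  13:560  14:2361  15:725
  16:3406  17:1415  18:662  19:3007  20:2445  21:1257  22:847  23:2993
  24:3542  25:3462  26:584  27:2513  28:502  29:808  30:2746  31:792
  32:1459  33:3312  34:3191  35:1239  36:733  37:2271  38:155  39:3353
  40:2265  41:117  42:741  43:1136  44:2452  45:2487  46:1523  47:1346
  48:225  49:1425  50:1911  51:1432  52:3141  53:2108  54:1494  55:2348
  56:3014  57:118  58:1933  59:2757
Giant step factor: 1192^(-60) ≡ 2031 (mod 3557).
Scan 1861·2031^i mod 3557 for i = 0, 1, …:
  i=0: 1861   i=1: 2157   i=2: 2200   i=3: 608
  i=4: 569   i=5: 3171   i=6: 2131   i=7: 2749
  i=8: 2286   i=9: 981     …   i=36: 745
  i=37: 1370
Match at i=37, j=7: x = 37·60 + 7 = 2227.

2227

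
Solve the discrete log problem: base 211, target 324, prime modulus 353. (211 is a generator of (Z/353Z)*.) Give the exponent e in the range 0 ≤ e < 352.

36

Baby-step giant-step with m = ceil(sqrt(352)) = 19.
Baby table (211^j mod 353 for j=0..18):
  0:1  1:211  2:43  3:248  4:84  5:74  6:82  7:5
  8:349  9:215  10:181  11:67  12:17  13:57  14:25  15:333
  16:16  17:199  18:335
Giant step factor: 211^(-19) ≡ 54 (mod 353).
Scan 324·54^i mod 353 for i = 0, 1, …:
  i=0: 324   i=1: 199
Match at i=1, j=17: e = 1·19 + 17 = 36.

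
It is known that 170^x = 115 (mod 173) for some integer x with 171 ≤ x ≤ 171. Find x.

Compute 170^171 mod 173 = 115, then multiply by 170 repeatedly:
  170^171=115
Found 115 at exponent 171.

171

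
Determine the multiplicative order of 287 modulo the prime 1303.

42

The order of 287 must divide p − 1 = 1302 = 2 · 3 · 7 · 31.
Divisors: 1, 2, 3, 6, 7, 14, 21, 31, 42, 62, 93, 186, 217, 434, 651, 1302.
Check each in increasing order: 287^1 ≡ 287;  287^2 ≡ 280;  287^3 ≡ 877;  287^6 ≡ 359;  287^7 ≡ 96;  287^14 ≡ 95;  287^21 ≡ 1302;  287^31 ≡ 503;  287^42 ≡ 1.
Smallest exponent giving 1 is 42.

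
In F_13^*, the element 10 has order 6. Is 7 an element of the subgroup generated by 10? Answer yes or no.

no

⟨10⟩ has order 6; its elements mod 13 are {1, 3, 4, 9, 10, 12}.
7 is not in this set.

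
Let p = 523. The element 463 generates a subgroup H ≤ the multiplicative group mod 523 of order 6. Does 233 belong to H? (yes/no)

⟨463⟩ has order 6; its elements mod 523 are {1, 60, 61, 462, 463, 522}.
233 is not in this set.

no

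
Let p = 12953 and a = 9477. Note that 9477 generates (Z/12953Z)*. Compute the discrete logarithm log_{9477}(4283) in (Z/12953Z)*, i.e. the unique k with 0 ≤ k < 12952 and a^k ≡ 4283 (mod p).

5620

Baby-step giant-step with m = ceil(sqrt(12952)) = 114.
Baby table (9477^j mod 12953 for j=0..113):
  0:1  1:9477  2:10380  3:6178  4:1346  5:10290  6:8146  7:12715
  8:11249  9:3583  10:6278  11:3477  12:12050  13:4202  14:4832  15:4009
  16:2144  17:8384  18:1466  19:7666  20:10258  21:2801  22:4380  23:7848
  24:12323  25:823  26:1865  27:6713  28:6918  29:6753  30:10361  31:7457
  32:11374  33:9485  34:8478  35:11500  36:11911  37:8105  38:12748  39:165
  40:9345  41:2904  42:9036  43:1889  44:1007  45:9931  46:12542  47:3806
  48:8310  49:12583  50:3773  51:6441  52:6821  53:7147  54:882  55:4029
  56:10342  57:8736  58:8449  59:8680  60:8810  61:10285  62:12573  63:12627
  64:6265  65:9806  66:6640  67:1606  68:287  69:12722  70:12823  71:11478
  72:10665  73:12899  74:6362  75:9412  76:3166  77:5034  78:1319  79:518
  80:12852  81:1345  82:813  83:10719  84:6537  85:9903  86:6246  87:11085
  88:3715  89:801  90:619  91:11507  92:532  93:3047  94:4182  95:9587
  96:3657  97:8114  98:7370  99:2914  100:182  101:2065  102:10975  103:10438
  104:11818  105:7548  106:5930  107:8496  108:744  109:4456  110:2732  111:11070
  112:4043  113:537
Giant step factor: 9477^(-114) ≡ 8044 (mod 12953).
Scan 4283·8044^i mod 12953 for i = 0, 1, …:
  i=0: 4283   i=1: 10425   i=2: 978   i=3: 4561
  i=4: 5788   i=5: 5590   i=6: 6097   i=7: 4210
  i=8: 6098   i=9: 12254     …   i=48: 9872
  i=49: 8478
Match at i=49, j=34: k = 49·114 + 34 = 5620.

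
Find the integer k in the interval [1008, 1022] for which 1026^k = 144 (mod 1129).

1020

Compute 1026^1008 mod 1129 = 643, then multiply by 1026 repeatedly:
  1026^1008=643  1026^1009=382  1026^1010=169  1026^1011=657  1026^1012=69
  1026^1013=796  1026^1014=429  1026^1015=973  1026^1016=262  1026^1017=110
  1026^1018=1089  1026^1019=733  1026^1020=144
Found 144 at exponent 1020.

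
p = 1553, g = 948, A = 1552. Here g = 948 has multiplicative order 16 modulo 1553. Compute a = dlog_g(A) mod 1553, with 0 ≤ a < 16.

8

Successive powers of 948 modulo 1553:
  948^0=1  948^1=948  948^2=1070  948^3=251  948^4=339  948^5=1454
  948^6=881  948^7=1227  948^8=1552
So 948^8 ≡ 1552 (mod 1553), giving a = 8.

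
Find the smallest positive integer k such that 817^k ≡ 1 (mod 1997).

998

The order of 817 must divide p − 1 = 1996 = 2^2 · 499.
Divisors: 1, 2, 4, 499, 998, 1996.
Check each in increasing order: 817^1 ≡ 817;  817^2 ≡ 491;  817^4 ≡ 1441;  817^499 ≡ 1996;  817^998 ≡ 1.
Smallest exponent giving 1 is 998.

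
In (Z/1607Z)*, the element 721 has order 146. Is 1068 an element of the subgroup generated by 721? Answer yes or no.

1068 ∈ ⟨721⟩ iff 1068^146 ≡ 1 (mod 1607), since |⟨721⟩| = 146.
1068^146 mod 1607 = 1.
Since 1 = 1, 1068 lies in the subgroup.

yes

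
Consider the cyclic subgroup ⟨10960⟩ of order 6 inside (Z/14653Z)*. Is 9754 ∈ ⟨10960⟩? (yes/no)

no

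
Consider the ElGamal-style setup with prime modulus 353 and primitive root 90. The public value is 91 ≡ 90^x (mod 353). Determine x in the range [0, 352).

Baby-step giant-step with m = ceil(sqrt(352)) = 19.
Baby table (90^j mod 353 for j=0..18):
  0:1  1:90  2:334  3:55  4:8  5:14  6:201  7:87
  8:64  9:112  10:196  11:343  12:159  13:190  14:156  15:273
  16:213  17:108  18:189
Giant step factor: 90^(-19) ≡ 230 (mod 353).
Scan 91·230^i mod 353 for i = 0, 1, …:
  i=0: 91   i=1: 103   i=2: 39   i=3: 145
  i=4: 168   i=5: 163   i=6: 72   i=7: 322
  i=8: 283   i=9: 138     …   i=13: 119
  i=14: 189
Match at i=14, j=18: x = 14·19 + 18 = 284.

284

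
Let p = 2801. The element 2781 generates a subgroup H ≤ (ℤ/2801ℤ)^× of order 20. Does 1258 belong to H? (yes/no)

1258 ∈ ⟨2781⟩ iff 1258^20 ≡ 1 (mod 2801), since |⟨2781⟩| = 20.
1258^20 mod 2801 = 1.
Since 1 = 1, 1258 lies in the subgroup.

yes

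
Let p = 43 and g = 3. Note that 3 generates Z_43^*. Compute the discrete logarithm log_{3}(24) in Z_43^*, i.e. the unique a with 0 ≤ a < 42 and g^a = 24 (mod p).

Baby-step giant-step with m = ceil(sqrt(42)) = 7.
Baby table (3^j mod 43 for j=0..6):
  0:1  1:3  2:9  3:27  4:38  5:28  6:41
Giant step factor: 3^(-7) ≡ 7 (mod 43).
Scan 24·7^i mod 43 for i = 0, 1, …:
  i=0: 24   i=1: 39   i=2: 15   i=3: 19
  i=4: 4   i=5: 28
Match at i=5, j=5: a = 5·7 + 5 = 40.

40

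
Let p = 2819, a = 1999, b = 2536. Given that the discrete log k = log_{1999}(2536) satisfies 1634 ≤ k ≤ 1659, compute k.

Compute 1999^1634 mod 2819 = 1435, then multiply by 1999 repeatedly:
  1999^1634=1435  1999^1635=1642  1999^1636=1042  1999^1637=2536
Found 2536 at exponent 1637.

1637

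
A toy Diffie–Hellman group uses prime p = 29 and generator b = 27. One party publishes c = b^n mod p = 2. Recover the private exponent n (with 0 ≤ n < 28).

Successive powers of 27 modulo 29:
  27^0=1  27^1=27  27^2=4  27^3=21  27^4=16  27^5=26
  27^6=6  27^7=17  27^8=24  27^9=10  27^10=9  27^11=11
  27^12=7  27^13=15  27^14=28  27^15=2
So 27^15 ≡ 2 (mod 29), giving n = 15.

15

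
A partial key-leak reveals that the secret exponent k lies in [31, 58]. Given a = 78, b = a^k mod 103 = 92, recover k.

56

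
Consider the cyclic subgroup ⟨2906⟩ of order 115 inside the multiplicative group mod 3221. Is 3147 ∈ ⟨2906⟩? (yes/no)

3147 ∈ ⟨2906⟩ iff 3147^115 ≡ 1 (mod 3221), since |⟨2906⟩| = 115.
3147^115 mod 3221 = 1.
Since 1 = 1, 3147 lies in the subgroup.

yes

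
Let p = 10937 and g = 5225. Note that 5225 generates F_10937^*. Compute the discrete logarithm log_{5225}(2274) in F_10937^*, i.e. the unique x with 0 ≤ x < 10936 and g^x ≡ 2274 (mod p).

Baby-step giant-step with m = ceil(sqrt(10936)) = 105.
Baby table (5225^j mod 10937 for j=0..104):
  0:1  1:5225  2:1873  3:8747  4:8289  5:10442  6:5694  7:2510
  8:1287  9:9257  10:4411  11:3216  12:4368  13:8218  14:388  15:3955
  16:4882  17:3366  18:654  19:4806  20:10935  21:487  22:7191  23:4380
  24:5296  25:990  26:10486  27:5917  28:8363  29:3360  30:2115  31:4505
  32:2201  33:5438  34:10161  35:3027  36:1173  37:4205  38:9629  39:1325
  40:4  41:9963  42:7492  43:2177  44:345  45:8957  46:902  47:10040
  48:5148  49:4217  50:6707  51:1927  52:6535  53:61  54:1552  55:4883
  56:8591  57:2527  58:2616  59:8287  60:10929  61:1948  62:6890  63:6583
  64:10247  65:3960  66:9133  67:1794  68:641  69:2503  70:8460  71:7083
  72:8804  73:10815  74:7833  75:1171  76:4692  77:5883  78:5705  79:5300
  80:16  81:7041  82:8094  83:8708  84:1380  85:3017  86:3608  87:7349
  88:9655  89:5931  90:4954  91:7708  92:4266  93:244  94:6208  95:8595
  96:1553  97:10108  98:10464  99:337  100:10905  101:7792  102:5686  103:4458
  104:8177
Giant step factor: 5225^(-105) ≡ 9119 (mod 10937).
Scan 2274·9119^i mod 10937 for i = 0, 1, …:
  i=0: 2274   i=1: 54   i=2: 261   i=3: 6730
  i=4: 3363   i=5: 10786   i=6: 1093   i=7: 3460
  i=8: 9432   i=9: 1840     …   i=72: 2564
  i=73: 8747
Match at i=73, j=3: x = 73·105 + 3 = 7668.

7668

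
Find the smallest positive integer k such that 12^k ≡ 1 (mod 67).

The order of 12 must divide p − 1 = 66 = 2 · 3 · 11.
Divisors: 1, 2, 3, 6, 11, 22, 33, 66.
Check each in increasing order: 12^1 ≡ 12;  12^2 ≡ 10;  12^3 ≡ 53;  12^6 ≡ 62;  12^11 ≡ 30;  12^22 ≡ 29;  12^33 ≡ 66;  12^66 ≡ 1.
Smallest exponent giving 1 is 66.

66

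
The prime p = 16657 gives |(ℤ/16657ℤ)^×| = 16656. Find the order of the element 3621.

48

The order of 3621 must divide p − 1 = 16656 = 2^4 · 3 · 347.
Divisors: 1, 2, 3, 4, 6, 8, 12, 16, 24, 48, 347, 694, 1041, 1388, 2082, 2776, 4164, 5552, 8328, 16656.
Check each in increasing order: 3621^1 ≡ 3621;  3621^2 ≡ 2582;  3621^3 ≡ 4845;  3621^4 ≡ 3924;  3621^6 ≡ 4312;  3621^8 ≡ 6708;  3621^12 ≡ 4132;  3621^16 ≡ 6707;  3621^24 ≡ 16656;  3621^48 ≡ 1.
Smallest exponent giving 1 is 48.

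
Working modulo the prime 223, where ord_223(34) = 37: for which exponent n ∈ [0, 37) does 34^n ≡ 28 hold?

23

Successive powers of 34 modulo 223:
  34^0=1  34^1=34  34^2=41  34^3=56  34^4=120  34^5=66
  34^6=14  34^7=30  34^8=128  34^9=115  34^10=119  34^11=32
  34^12=196  34^13=197  34^14=8  34^15=49  34^16=105  34^17=2
  34^18=68  34^19=82  34^20=112  34^21=17  34^22=132  34^23=28
So 34^23 ≡ 28 (mod 223), giving n = 23.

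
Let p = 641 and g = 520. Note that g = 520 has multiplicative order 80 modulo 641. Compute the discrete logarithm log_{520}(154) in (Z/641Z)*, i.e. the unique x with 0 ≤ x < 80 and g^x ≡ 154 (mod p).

60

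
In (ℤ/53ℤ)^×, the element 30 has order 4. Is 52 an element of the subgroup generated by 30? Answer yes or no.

yes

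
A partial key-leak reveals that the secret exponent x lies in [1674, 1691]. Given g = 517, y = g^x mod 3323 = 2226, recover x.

1689

Compute 517^1674 mod 3323 = 2427, then multiply by 517 repeatedly:
  517^1674=2427  517^1675=1988  517^1676=989  517^1677=2894  517^1678=848
  517^1679=3103  517^1680=2565  517^1681=228  517^1682=1571  517^1683=1395
  517^1684=124  517^1685=971  517^1686=234  517^1687=1350  517^1688=120
  517^1689=2226
Found 2226 at exponent 1689.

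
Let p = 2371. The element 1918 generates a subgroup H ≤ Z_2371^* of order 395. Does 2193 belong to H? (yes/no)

2193 ∈ ⟨1918⟩ iff 2193^395 ≡ 1 (mod 2371), since |⟨1918⟩| = 395.
2193^395 mod 2371 = 1.
Since 1 = 1, 2193 lies in the subgroup.

yes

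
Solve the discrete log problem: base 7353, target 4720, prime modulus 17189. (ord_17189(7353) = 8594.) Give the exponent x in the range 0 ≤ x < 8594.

Baby-step giant-step with m = ceil(sqrt(8594)) = 93.
Baby table (7353^j mod 17189 for j=0..92):
  0:1  1:7353  2:7204  3:11703  4:4025  5:13556  6:15446  7:6715
  8:8587  9:5014  10:14726  11:6767  12:12785  13:1464  14:4478  15:9799
  16:12948  17:13962  18:9878  19:9409  20:15841  21:6209  22:793  23:3858
  24:6024  25:15608  26:11860  27:6783  28:10110  29:13594  30:2647  31:5443
  32:6387  33:3263  34:14184  35:9289  36:10120  37:1179  38:5931  39:2150
  40:12259  41:1311  42:13943  43:7683  44:10045  45:16941  46:15679  47:1064
  48:2597  49:15951  50:7156  51:2539  52:2013  53:1860  54:11325  55:9209
  56:6306  57:9285  58:15086  59:6741  60:10686  61:3239  62:9602  63:8283
  64:4272  65:7713  66:7178  67:9604  68:5800  69:1491  70:13930  71:15228
  72:2338  73:2314  74:14921  75:13915  76:8067  77:14601  78:15848  79:6113
  80:16843  81:17023  82:17010  83:7366  84:16848  85:2221  86:1463  87:14314
  88:2595  89:1245  90:9937  91:13511  92:11152
Giant step factor: 7353^(-93) ≡ 5223 (mod 17189).
Scan 4720·5223^i mod 17189 for i = 0, 1, …:
  i=0: 4720   i=1: 3534   i=2: 14285   i=3: 10295
  i=4: 3593   i=5: 13040   i=6: 5102   i=7: 4796
  i=8: 5135   i=9: 5265     …   i=25: 16582
  i=26: 9604
Match at i=26, j=67: x = 26·93 + 67 = 2485.

2485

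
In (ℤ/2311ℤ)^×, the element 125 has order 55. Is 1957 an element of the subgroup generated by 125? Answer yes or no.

no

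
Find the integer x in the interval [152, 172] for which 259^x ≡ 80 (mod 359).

152

Compute 259^152 mod 359 = 80, then multiply by 259 repeatedly:
  259^152=80
Found 80 at exponent 152.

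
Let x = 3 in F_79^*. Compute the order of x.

The order of 3 must divide p − 1 = 78 = 2 · 3 · 13.
Divisors: 1, 2, 3, 6, 13, 26, 39, 78.
Check each in increasing order: 3^1 ≡ 3;  3^2 ≡ 9;  3^3 ≡ 27;  3^6 ≡ 18;  3^13 ≡ 24;  3^26 ≡ 23;  3^39 ≡ 78;  3^78 ≡ 1.
Smallest exponent giving 1 is 78.

78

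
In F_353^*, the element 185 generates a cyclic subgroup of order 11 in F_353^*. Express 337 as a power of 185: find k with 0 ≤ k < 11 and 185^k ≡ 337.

2

Successive powers of 185 modulo 353:
  185^0=1  185^1=185  185^2=337
So 185^2 ≡ 337 (mod 353), giving k = 2.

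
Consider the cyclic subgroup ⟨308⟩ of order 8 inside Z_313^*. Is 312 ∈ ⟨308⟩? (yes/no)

312 ∈ ⟨308⟩ iff 312^8 ≡ 1 (mod 313), since |⟨308⟩| = 8.
312^8 mod 313 = 1.
Since 1 = 1, 312 lies in the subgroup.

yes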